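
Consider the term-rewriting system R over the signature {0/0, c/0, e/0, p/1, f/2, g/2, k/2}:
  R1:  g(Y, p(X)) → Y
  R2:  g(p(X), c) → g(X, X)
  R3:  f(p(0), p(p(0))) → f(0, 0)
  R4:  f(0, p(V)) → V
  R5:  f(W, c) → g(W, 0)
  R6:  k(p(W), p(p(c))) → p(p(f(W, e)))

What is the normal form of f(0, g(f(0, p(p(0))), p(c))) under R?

1. f(0, g(f(0, p(p(0))), p(c)))  →  f(0, f(0, p(p(0))))   [R1 at 2]
2. f(0, f(0, p(p(0))))  →  f(0, p(0))   [R4 at 2]
3. f(0, p(0))  →  0   [R4 at ε]

0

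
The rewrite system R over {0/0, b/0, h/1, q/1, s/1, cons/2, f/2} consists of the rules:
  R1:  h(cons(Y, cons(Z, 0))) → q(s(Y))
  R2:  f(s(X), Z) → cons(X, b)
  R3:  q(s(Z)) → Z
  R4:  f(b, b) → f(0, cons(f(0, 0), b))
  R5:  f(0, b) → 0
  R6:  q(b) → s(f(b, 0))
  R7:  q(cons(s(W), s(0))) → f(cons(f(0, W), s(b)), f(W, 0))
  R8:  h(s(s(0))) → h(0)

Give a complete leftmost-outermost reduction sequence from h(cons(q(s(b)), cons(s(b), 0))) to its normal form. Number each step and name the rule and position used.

b

1. h(cons(q(s(b)), cons(s(b), 0)))  →  q(s(q(s(b))))   [R1 at ε]
2. q(s(q(s(b))))  →  q(s(b))   [R3 at ε]
3. q(s(b))  →  b   [R3 at ε]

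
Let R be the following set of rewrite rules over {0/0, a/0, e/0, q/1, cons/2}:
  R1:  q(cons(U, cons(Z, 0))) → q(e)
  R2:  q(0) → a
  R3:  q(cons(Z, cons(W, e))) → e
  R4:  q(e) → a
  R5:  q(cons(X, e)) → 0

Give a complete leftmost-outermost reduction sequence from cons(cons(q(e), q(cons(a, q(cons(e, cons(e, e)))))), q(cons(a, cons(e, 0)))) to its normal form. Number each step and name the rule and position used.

1. cons(cons(q(e), q(cons(a, q(cons(e, cons(e, e)))))), q(cons(a, cons(e, 0))))  →  cons(cons(a, q(cons(a, q(cons(e, cons(e, e)))))), q(cons(a, cons(e, 0))))   [R4 at 1.1]
2. cons(cons(a, q(cons(a, q(cons(e, cons(e, e)))))), q(cons(a, cons(e, 0))))  →  cons(cons(a, q(cons(a, e))), q(cons(a, cons(e, 0))))   [R3 at 1.2.1.2]
3. cons(cons(a, q(cons(a, e))), q(cons(a, cons(e, 0))))  →  cons(cons(a, 0), q(cons(a, cons(e, 0))))   [R5 at 1.2]
4. cons(cons(a, 0), q(cons(a, cons(e, 0))))  →  cons(cons(a, 0), q(e))   [R1 at 2]
5. cons(cons(a, 0), q(e))  →  cons(cons(a, 0), a)   [R4 at 2]

cons(cons(a, 0), a)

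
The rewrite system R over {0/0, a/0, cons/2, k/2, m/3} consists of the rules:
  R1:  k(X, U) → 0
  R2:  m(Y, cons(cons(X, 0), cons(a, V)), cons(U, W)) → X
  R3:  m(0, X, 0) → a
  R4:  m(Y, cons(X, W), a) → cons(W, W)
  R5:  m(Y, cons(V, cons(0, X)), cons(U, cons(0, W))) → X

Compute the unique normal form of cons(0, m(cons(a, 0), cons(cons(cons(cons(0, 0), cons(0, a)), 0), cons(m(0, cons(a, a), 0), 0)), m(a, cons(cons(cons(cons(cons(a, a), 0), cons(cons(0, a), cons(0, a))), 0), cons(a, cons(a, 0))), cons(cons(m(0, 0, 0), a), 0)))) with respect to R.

cons(0, cons(cons(0, 0), cons(0, a)))

1. cons(0, m(cons(a, 0), cons(cons(cons(cons(0, 0), cons(0, a)), 0), cons(m(0, cons(a, a), 0), 0)), m(a, cons(cons(cons(cons(cons(a, a), 0), cons(cons(0, a), cons(0, a))), 0), cons(a, cons(a, 0))), cons(cons(m(0, 0, 0), a), 0))))  →  cons(0, m(cons(a, 0), cons(cons(cons(cons(0, 0), cons(0, a)), 0), cons(a, 0)), m(a, cons(cons(cons(cons(cons(a, a), 0), cons(cons(0, a), cons(0, a))), 0), cons(a, cons(a, 0))), cons(cons(m(0, 0, 0), a), 0))))   [R3 at 2.2.2.1]
2. cons(0, m(cons(a, 0), cons(cons(cons(cons(0, 0), cons(0, a)), 0), cons(a, 0)), m(a, cons(cons(cons(cons(cons(a, a), 0), cons(cons(0, a), cons(0, a))), 0), cons(a, cons(a, 0))), cons(cons(m(0, 0, 0), a), 0))))  →  cons(0, m(cons(a, 0), cons(cons(cons(cons(0, 0), cons(0, a)), 0), cons(a, 0)), cons(cons(cons(a, a), 0), cons(cons(0, a), cons(0, a)))))   [R2 at 2.3]
3. cons(0, m(cons(a, 0), cons(cons(cons(cons(0, 0), cons(0, a)), 0), cons(a, 0)), cons(cons(cons(a, a), 0), cons(cons(0, a), cons(0, a)))))  →  cons(0, cons(cons(0, 0), cons(0, a)))   [R2 at 2]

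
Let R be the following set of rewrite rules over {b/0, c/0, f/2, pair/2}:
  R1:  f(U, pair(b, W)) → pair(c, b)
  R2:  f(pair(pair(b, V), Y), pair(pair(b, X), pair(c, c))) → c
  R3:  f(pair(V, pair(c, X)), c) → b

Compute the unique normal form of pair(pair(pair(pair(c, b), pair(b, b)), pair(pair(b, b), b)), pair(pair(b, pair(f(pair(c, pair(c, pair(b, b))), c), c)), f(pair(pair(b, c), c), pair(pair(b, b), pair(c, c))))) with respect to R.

pair(pair(pair(pair(c, b), pair(b, b)), pair(pair(b, b), b)), pair(pair(b, pair(b, c)), c))

1. pair(pair(pair(pair(c, b), pair(b, b)), pair(pair(b, b), b)), pair(pair(b, pair(f(pair(c, pair(c, pair(b, b))), c), c)), f(pair(pair(b, c), c), pair(pair(b, b), pair(c, c)))))  →  pair(pair(pair(pair(c, b), pair(b, b)), pair(pair(b, b), b)), pair(pair(b, pair(b, c)), f(pair(pair(b, c), c), pair(pair(b, b), pair(c, c)))))   [R3 at 2.1.2.1]
2. pair(pair(pair(pair(c, b), pair(b, b)), pair(pair(b, b), b)), pair(pair(b, pair(b, c)), f(pair(pair(b, c), c), pair(pair(b, b), pair(c, c)))))  →  pair(pair(pair(pair(c, b), pair(b, b)), pair(pair(b, b), b)), pair(pair(b, pair(b, c)), c))   [R2 at 2.2]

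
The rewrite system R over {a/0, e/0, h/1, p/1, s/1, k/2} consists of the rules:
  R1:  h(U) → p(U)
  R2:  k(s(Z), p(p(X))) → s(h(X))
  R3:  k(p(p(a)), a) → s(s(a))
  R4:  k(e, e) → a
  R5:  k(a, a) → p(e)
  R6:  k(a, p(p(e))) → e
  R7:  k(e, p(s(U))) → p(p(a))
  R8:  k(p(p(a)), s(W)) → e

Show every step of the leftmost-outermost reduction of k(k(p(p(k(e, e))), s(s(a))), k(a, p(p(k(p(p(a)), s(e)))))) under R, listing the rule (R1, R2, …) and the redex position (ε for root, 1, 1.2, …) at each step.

1. k(k(p(p(k(e, e))), s(s(a))), k(a, p(p(k(p(p(a)), s(e))))))  →  k(k(p(p(a)), s(s(a))), k(a, p(p(k(p(p(a)), s(e))))))   [R4 at 1.1.1.1]
2. k(k(p(p(a)), s(s(a))), k(a, p(p(k(p(p(a)), s(e))))))  →  k(e, k(a, p(p(k(p(p(a)), s(e))))))   [R8 at 1]
3. k(e, k(a, p(p(k(p(p(a)), s(e))))))  →  k(e, k(a, p(p(e))))   [R8 at 2.2.1.1]
4. k(e, k(a, p(p(e))))  →  k(e, e)   [R6 at 2]
5. k(e, e)  →  a   [R4 at ε]

a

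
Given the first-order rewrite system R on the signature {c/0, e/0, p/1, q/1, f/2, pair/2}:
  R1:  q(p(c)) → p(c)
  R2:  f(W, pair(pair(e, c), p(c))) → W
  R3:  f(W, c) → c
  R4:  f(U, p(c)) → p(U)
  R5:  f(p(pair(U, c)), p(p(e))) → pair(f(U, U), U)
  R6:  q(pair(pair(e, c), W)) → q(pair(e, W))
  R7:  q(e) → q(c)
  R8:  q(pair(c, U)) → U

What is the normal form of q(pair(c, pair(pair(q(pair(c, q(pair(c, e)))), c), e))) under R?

1. q(pair(c, pair(pair(q(pair(c, q(pair(c, e)))), c), e)))  →  pair(pair(q(pair(c, q(pair(c, e)))), c), e)   [R8 at ε]
2. pair(pair(q(pair(c, q(pair(c, e)))), c), e)  →  pair(pair(q(pair(c, e)), c), e)   [R8 at 1.1]
3. pair(pair(q(pair(c, e)), c), e)  →  pair(pair(e, c), e)   [R8 at 1.1]

pair(pair(e, c), e)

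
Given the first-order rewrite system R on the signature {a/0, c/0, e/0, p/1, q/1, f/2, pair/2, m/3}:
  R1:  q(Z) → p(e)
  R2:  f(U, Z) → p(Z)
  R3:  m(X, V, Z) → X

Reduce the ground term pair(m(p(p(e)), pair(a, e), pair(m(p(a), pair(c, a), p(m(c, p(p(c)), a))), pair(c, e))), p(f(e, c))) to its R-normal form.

pair(p(p(e)), p(p(c)))

1. pair(m(p(p(e)), pair(a, e), pair(m(p(a), pair(c, a), p(m(c, p(p(c)), a))), pair(c, e))), p(f(e, c)))  →  pair(p(p(e)), p(f(e, c)))   [R3 at 1]
2. pair(p(p(e)), p(f(e, c)))  →  pair(p(p(e)), p(p(c)))   [R2 at 2.1]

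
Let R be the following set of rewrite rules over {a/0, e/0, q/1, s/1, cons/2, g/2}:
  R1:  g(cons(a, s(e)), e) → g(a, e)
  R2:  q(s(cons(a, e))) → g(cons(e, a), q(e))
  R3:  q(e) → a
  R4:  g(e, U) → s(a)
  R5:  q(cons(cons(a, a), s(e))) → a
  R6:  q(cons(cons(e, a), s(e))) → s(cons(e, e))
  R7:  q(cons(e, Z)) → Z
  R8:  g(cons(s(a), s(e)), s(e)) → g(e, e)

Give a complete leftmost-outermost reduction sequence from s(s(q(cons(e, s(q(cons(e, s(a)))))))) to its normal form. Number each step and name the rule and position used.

s(s(s(s(a))))

1. s(s(q(cons(e, s(q(cons(e, s(a))))))))  →  s(s(s(q(cons(e, s(a))))))   [R7 at 1.1]
2. s(s(s(q(cons(e, s(a))))))  →  s(s(s(s(a))))   [R7 at 1.1.1]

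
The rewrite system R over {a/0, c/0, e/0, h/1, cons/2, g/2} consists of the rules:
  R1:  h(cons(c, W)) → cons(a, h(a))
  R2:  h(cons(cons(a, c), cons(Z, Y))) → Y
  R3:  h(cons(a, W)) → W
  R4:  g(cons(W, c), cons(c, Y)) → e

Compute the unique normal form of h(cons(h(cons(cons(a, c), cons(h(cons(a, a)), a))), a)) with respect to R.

a

1. h(cons(h(cons(cons(a, c), cons(h(cons(a, a)), a))), a))  →  h(cons(a, a))   [R2 at 1.1]
2. h(cons(a, a))  →  a   [R3 at ε]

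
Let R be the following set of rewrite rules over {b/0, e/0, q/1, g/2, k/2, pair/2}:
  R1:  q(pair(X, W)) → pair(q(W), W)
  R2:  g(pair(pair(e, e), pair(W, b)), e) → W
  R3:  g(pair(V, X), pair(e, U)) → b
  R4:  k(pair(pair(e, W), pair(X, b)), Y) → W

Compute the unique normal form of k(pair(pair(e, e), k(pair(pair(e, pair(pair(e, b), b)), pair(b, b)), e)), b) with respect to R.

1. k(pair(pair(e, e), k(pair(pair(e, pair(pair(e, b), b)), pair(b, b)), e)), b)  →  k(pair(pair(e, e), pair(pair(e, b), b)), b)   [R4 at 1.2]
2. k(pair(pair(e, e), pair(pair(e, b), b)), b)  →  e   [R4 at ε]

e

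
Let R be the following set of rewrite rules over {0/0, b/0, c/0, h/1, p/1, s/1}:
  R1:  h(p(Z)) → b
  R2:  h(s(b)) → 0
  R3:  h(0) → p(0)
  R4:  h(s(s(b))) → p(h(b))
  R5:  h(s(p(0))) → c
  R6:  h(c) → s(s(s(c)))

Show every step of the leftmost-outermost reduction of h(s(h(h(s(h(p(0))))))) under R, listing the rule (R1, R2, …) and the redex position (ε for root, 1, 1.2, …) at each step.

c

1. h(s(h(h(s(h(p(0)))))))  →  h(s(h(h(s(b)))))   [R1 at 1.1.1.1.1]
2. h(s(h(h(s(b)))))  →  h(s(h(0)))   [R2 at 1.1.1]
3. h(s(h(0)))  →  h(s(p(0)))   [R3 at 1.1]
4. h(s(p(0)))  →  c   [R5 at ε]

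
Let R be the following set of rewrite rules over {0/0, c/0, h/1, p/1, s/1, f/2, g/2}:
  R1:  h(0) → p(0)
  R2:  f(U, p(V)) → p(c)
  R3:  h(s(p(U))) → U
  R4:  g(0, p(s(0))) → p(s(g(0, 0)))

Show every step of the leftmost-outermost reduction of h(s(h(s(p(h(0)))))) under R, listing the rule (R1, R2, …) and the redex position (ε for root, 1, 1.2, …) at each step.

1. h(s(h(s(p(h(0))))))  →  h(s(h(0)))   [R3 at 1.1]
2. h(s(h(0)))  →  h(s(p(0)))   [R1 at 1.1]
3. h(s(p(0)))  →  0   [R3 at ε]

0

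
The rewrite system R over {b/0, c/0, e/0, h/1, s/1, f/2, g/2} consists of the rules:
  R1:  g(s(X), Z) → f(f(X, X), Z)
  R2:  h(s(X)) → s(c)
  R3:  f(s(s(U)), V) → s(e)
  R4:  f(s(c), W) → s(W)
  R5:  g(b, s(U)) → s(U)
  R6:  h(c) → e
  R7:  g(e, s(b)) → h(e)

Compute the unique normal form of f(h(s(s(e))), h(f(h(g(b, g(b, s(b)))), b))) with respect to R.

1. f(h(s(s(e))), h(f(h(g(b, g(b, s(b)))), b)))  →  f(s(c), h(f(h(g(b, g(b, s(b)))), b)))   [R2 at 1]
2. f(s(c), h(f(h(g(b, g(b, s(b)))), b)))  →  s(h(f(h(g(b, g(b, s(b)))), b)))   [R4 at ε]
3. s(h(f(h(g(b, g(b, s(b)))), b)))  →  s(h(f(h(g(b, s(b))), b)))   [R5 at 1.1.1.1.2]
4. s(h(f(h(g(b, s(b))), b)))  →  s(h(f(h(s(b)), b)))   [R5 at 1.1.1.1]
5. s(h(f(h(s(b)), b)))  →  s(h(f(s(c), b)))   [R2 at 1.1.1]
6. s(h(f(s(c), b)))  →  s(h(s(b)))   [R4 at 1.1]
7. s(h(s(b)))  →  s(s(c))   [R2 at 1]

s(s(c))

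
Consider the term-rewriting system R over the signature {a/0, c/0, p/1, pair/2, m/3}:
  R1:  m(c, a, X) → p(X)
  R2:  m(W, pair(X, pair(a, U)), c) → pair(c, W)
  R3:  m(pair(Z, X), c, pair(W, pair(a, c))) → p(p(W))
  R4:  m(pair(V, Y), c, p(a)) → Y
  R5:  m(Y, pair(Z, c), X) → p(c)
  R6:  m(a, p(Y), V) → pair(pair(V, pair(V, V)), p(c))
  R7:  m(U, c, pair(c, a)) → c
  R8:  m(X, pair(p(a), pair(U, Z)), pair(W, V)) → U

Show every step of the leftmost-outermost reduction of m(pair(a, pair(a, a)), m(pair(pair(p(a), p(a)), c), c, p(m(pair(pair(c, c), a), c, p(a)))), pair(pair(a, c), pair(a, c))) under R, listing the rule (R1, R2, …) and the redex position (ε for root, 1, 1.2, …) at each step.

p(p(pair(a, c)))

1. m(pair(a, pair(a, a)), m(pair(pair(p(a), p(a)), c), c, p(m(pair(pair(c, c), a), c, p(a)))), pair(pair(a, c), pair(a, c)))  →  m(pair(a, pair(a, a)), m(pair(pair(p(a), p(a)), c), c, p(a)), pair(pair(a, c), pair(a, c)))   [R4 at 2.3.1]
2. m(pair(a, pair(a, a)), m(pair(pair(p(a), p(a)), c), c, p(a)), pair(pair(a, c), pair(a, c)))  →  m(pair(a, pair(a, a)), c, pair(pair(a, c), pair(a, c)))   [R4 at 2]
3. m(pair(a, pair(a, a)), c, pair(pair(a, c), pair(a, c)))  →  p(p(pair(a, c)))   [R3 at ε]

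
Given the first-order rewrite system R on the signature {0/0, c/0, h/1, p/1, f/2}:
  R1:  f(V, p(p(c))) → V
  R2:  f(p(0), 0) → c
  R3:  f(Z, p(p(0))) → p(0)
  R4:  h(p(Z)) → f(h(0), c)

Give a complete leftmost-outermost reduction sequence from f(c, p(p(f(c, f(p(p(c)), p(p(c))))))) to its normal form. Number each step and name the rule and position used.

1. f(c, p(p(f(c, f(p(p(c)), p(p(c)))))))  →  f(c, p(p(f(c, p(p(c))))))   [R1 at 2.1.1.2]
2. f(c, p(p(f(c, p(p(c))))))  →  f(c, p(p(c)))   [R1 at 2.1.1]
3. f(c, p(p(c)))  →  c   [R1 at ε]

c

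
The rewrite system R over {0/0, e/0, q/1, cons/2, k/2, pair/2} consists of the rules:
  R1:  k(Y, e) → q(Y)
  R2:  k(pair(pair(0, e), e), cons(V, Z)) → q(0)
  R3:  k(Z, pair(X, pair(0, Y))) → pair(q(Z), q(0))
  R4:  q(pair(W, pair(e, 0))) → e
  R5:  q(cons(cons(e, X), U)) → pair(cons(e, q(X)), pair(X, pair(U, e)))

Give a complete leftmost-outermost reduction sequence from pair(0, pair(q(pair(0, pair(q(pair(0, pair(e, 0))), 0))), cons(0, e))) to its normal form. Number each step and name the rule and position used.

pair(0, pair(e, cons(0, e)))

1. pair(0, pair(q(pair(0, pair(q(pair(0, pair(e, 0))), 0))), cons(0, e)))  →  pair(0, pair(q(pair(0, pair(e, 0))), cons(0, e)))   [R4 at 2.1.1.2.1]
2. pair(0, pair(q(pair(0, pair(e, 0))), cons(0, e)))  →  pair(0, pair(e, cons(0, e)))   [R4 at 2.1]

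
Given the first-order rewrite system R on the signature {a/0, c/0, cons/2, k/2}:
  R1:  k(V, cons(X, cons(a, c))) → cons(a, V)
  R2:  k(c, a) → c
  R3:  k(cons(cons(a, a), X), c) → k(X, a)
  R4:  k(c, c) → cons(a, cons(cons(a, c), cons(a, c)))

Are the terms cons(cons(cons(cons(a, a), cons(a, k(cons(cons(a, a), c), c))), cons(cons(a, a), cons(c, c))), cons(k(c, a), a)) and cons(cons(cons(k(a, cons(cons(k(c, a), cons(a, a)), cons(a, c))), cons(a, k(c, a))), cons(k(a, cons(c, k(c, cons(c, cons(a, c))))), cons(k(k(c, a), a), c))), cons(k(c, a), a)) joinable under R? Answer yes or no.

Reduce t₁ = cons(cons(cons(cons(a, a), cons(a, k(cons(cons(a, a), c), c))), cons(cons(a, a), cons(c, c))), cons(k(c, a), a)):
1. cons(cons(cons(cons(a, a), cons(a, k(cons(cons(a, a), c), c))), cons(cons(a, a), cons(c, c))), cons(k(c, a), a))  →  cons(cons(cons(cons(a, a), cons(a, k(c, a))), cons(cons(a, a), cons(c, c))), cons(k(c, a), a))   [R3 at 1.1.2.2]
2. cons(cons(cons(cons(a, a), cons(a, k(c, a))), cons(cons(a, a), cons(c, c))), cons(k(c, a), a))  →  cons(cons(cons(cons(a, a), cons(a, c)), cons(cons(a, a), cons(c, c))), cons(k(c, a), a))   [R2 at 1.1.2.2]
3. cons(cons(cons(cons(a, a), cons(a, c)), cons(cons(a, a), cons(c, c))), cons(k(c, a), a))  →  cons(cons(cons(cons(a, a), cons(a, c)), cons(cons(a, a), cons(c, c))), cons(c, a))   [R2 at 2.1]

Reduce t₂ = cons(cons(cons(k(a, cons(cons(k(c, a), cons(a, a)), cons(a, c))), cons(a, k(c, a))), cons(k(a, cons(c, k(c, cons(c, cons(a, c))))), cons(k(k(c, a), a), c))), cons(k(c, a), a)):
1. cons(cons(cons(k(a, cons(cons(k(c, a), cons(a, a)), cons(a, c))), cons(a, k(c, a))), cons(k(a, cons(c, k(c, cons(c, cons(a, c))))), cons(k(k(c, a), a), c))), cons(k(c, a), a))  →  cons(cons(cons(cons(a, a), cons(a, k(c, a))), cons(k(a, cons(c, k(c, cons(c, cons(a, c))))), cons(k(k(c, a), a), c))), cons(k(c, a), a))   [R1 at 1.1.1]
2. cons(cons(cons(cons(a, a), cons(a, k(c, a))), cons(k(a, cons(c, k(c, cons(c, cons(a, c))))), cons(k(k(c, a), a), c))), cons(k(c, a), a))  →  cons(cons(cons(cons(a, a), cons(a, c)), cons(k(a, cons(c, k(c, cons(c, cons(a, c))))), cons(k(k(c, a), a), c))), cons(k(c, a), a))   [R2 at 1.1.2.2]
3. cons(cons(cons(cons(a, a), cons(a, c)), cons(k(a, cons(c, k(c, cons(c, cons(a, c))))), cons(k(k(c, a), a), c))), cons(k(c, a), a))  →  cons(cons(cons(cons(a, a), cons(a, c)), cons(k(a, cons(c, cons(a, c))), cons(k(k(c, a), a), c))), cons(k(c, a), a))   [R1 at 1.2.1.2.2]
4. cons(cons(cons(cons(a, a), cons(a, c)), cons(k(a, cons(c, cons(a, c))), cons(k(k(c, a), a), c))), cons(k(c, a), a))  →  cons(cons(cons(cons(a, a), cons(a, c)), cons(cons(a, a), cons(k(k(c, a), a), c))), cons(k(c, a), a))   [R1 at 1.2.1]
5. cons(cons(cons(cons(a, a), cons(a, c)), cons(cons(a, a), cons(k(k(c, a), a), c))), cons(k(c, a), a))  →  cons(cons(cons(cons(a, a), cons(a, c)), cons(cons(a, a), cons(k(c, a), c))), cons(k(c, a), a))   [R2 at 1.2.2.1.1]
6. cons(cons(cons(cons(a, a), cons(a, c)), cons(cons(a, a), cons(k(c, a), c))), cons(k(c, a), a))  →  cons(cons(cons(cons(a, a), cons(a, c)), cons(cons(a, a), cons(c, c))), cons(k(c, a), a))   [R2 at 1.2.2.1]
7. cons(cons(cons(cons(a, a), cons(a, c)), cons(cons(a, a), cons(c, c))), cons(k(c, a), a))  →  cons(cons(cons(cons(a, a), cons(a, c)), cons(cons(a, a), cons(c, c))), cons(c, a))   [R2 at 2.1]

yes — NF(t₁) = cons(cons(cons(cons(a, a), cons(a, c)), cons(cons(a, a), cons(c, c))), cons(c, a)), NF(t₂) = cons(cons(cons(cons(a, a), cons(a, c)), cons(cons(a, a), cons(c, c))), cons(c, a))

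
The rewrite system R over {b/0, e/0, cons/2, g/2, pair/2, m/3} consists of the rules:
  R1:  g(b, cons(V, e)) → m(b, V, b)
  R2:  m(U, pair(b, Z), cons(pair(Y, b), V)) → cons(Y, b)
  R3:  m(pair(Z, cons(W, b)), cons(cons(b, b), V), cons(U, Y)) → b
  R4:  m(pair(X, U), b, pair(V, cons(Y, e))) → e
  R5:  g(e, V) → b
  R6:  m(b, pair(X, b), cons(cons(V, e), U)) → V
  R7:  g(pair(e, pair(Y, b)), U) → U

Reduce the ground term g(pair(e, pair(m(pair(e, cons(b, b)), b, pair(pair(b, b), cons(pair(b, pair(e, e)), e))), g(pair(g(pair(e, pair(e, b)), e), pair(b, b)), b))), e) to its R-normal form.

1. g(pair(e, pair(m(pair(e, cons(b, b)), b, pair(pair(b, b), cons(pair(b, pair(e, e)), e))), g(pair(g(pair(e, pair(e, b)), e), pair(b, b)), b))), e)  →  g(pair(e, pair(e, g(pair(g(pair(e, pair(e, b)), e), pair(b, b)), b))), e)   [R4 at 1.2.1]
2. g(pair(e, pair(e, g(pair(g(pair(e, pair(e, b)), e), pair(b, b)), b))), e)  →  g(pair(e, pair(e, g(pair(e, pair(b, b)), b))), e)   [R7 at 1.2.2.1.1]
3. g(pair(e, pair(e, g(pair(e, pair(b, b)), b))), e)  →  g(pair(e, pair(e, b)), e)   [R7 at 1.2.2]
4. g(pair(e, pair(e, b)), e)  →  e   [R7 at ε]

e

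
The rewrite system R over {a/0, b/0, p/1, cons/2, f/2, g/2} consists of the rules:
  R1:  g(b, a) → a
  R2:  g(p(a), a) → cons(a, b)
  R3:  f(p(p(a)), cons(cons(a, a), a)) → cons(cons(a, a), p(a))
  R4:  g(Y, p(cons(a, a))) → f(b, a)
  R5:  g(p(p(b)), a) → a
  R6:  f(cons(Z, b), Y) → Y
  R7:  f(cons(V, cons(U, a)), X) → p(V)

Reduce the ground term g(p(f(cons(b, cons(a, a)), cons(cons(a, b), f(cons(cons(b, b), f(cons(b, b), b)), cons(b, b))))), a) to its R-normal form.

a

1. g(p(f(cons(b, cons(a, a)), cons(cons(a, b), f(cons(cons(b, b), f(cons(b, b), b)), cons(b, b))))), a)  →  g(p(p(b)), a)   [R7 at 1.1]
2. g(p(p(b)), a)  →  a   [R5 at ε]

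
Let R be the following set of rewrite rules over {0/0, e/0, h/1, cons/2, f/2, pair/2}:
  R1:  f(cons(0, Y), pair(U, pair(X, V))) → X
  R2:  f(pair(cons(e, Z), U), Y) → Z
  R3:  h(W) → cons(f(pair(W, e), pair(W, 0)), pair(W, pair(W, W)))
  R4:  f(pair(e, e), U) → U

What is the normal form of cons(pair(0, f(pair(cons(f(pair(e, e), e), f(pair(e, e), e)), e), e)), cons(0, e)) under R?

cons(pair(0, e), cons(0, e))

1. cons(pair(0, f(pair(cons(f(pair(e, e), e), f(pair(e, e), e)), e), e)), cons(0, e))  →  cons(pair(0, f(pair(cons(e, f(pair(e, e), e)), e), e)), cons(0, e))   [R4 at 1.2.1.1.1]
2. cons(pair(0, f(pair(cons(e, f(pair(e, e), e)), e), e)), cons(0, e))  →  cons(pair(0, f(pair(e, e), e)), cons(0, e))   [R2 at 1.2]
3. cons(pair(0, f(pair(e, e), e)), cons(0, e))  →  cons(pair(0, e), cons(0, e))   [R4 at 1.2]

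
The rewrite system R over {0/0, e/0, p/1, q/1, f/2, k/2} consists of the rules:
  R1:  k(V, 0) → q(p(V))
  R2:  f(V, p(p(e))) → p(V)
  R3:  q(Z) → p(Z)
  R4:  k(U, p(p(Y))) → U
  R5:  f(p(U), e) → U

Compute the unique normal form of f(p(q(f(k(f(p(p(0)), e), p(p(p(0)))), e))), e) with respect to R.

1. f(p(q(f(k(f(p(p(0)), e), p(p(p(0)))), e))), e)  →  q(f(k(f(p(p(0)), e), p(p(p(0)))), e))   [R5 at ε]
2. q(f(k(f(p(p(0)), e), p(p(p(0)))), e))  →  p(f(k(f(p(p(0)), e), p(p(p(0)))), e))   [R3 at ε]
3. p(f(k(f(p(p(0)), e), p(p(p(0)))), e))  →  p(f(f(p(p(0)), e), e))   [R4 at 1.1]
4. p(f(f(p(p(0)), e), e))  →  p(f(p(0), e))   [R5 at 1.1]
5. p(f(p(0), e))  →  p(0)   [R5 at 1]

p(0)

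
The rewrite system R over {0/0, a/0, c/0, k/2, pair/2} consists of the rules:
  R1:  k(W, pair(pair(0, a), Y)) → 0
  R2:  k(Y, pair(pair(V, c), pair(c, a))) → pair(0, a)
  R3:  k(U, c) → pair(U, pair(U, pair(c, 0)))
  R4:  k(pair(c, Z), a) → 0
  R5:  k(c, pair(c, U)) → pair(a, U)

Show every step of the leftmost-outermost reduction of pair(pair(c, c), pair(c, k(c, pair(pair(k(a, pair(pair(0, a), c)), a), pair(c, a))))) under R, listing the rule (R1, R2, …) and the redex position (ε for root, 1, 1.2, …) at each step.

pair(pair(c, c), pair(c, 0))

1. pair(pair(c, c), pair(c, k(c, pair(pair(k(a, pair(pair(0, a), c)), a), pair(c, a)))))  →  pair(pair(c, c), pair(c, k(c, pair(pair(0, a), pair(c, a)))))   [R1 at 2.2.2.1.1]
2. pair(pair(c, c), pair(c, k(c, pair(pair(0, a), pair(c, a)))))  →  pair(pair(c, c), pair(c, 0))   [R1 at 2.2]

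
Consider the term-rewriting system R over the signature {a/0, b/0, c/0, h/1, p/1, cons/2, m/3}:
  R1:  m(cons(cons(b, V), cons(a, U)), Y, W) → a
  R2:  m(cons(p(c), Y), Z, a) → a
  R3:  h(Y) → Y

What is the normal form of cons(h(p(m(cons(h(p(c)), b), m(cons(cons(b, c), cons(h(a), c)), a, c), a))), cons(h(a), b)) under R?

1. cons(h(p(m(cons(h(p(c)), b), m(cons(cons(b, c), cons(h(a), c)), a, c), a))), cons(h(a), b))  →  cons(p(m(cons(h(p(c)), b), m(cons(cons(b, c), cons(h(a), c)), a, c), a)), cons(h(a), b))   [R3 at 1]
2. cons(p(m(cons(h(p(c)), b), m(cons(cons(b, c), cons(h(a), c)), a, c), a)), cons(h(a), b))  →  cons(p(m(cons(p(c), b), m(cons(cons(b, c), cons(h(a), c)), a, c), a)), cons(h(a), b))   [R3 at 1.1.1.1]
3. cons(p(m(cons(p(c), b), m(cons(cons(b, c), cons(h(a), c)), a, c), a)), cons(h(a), b))  →  cons(p(a), cons(h(a), b))   [R2 at 1.1]
4. cons(p(a), cons(h(a), b))  →  cons(p(a), cons(a, b))   [R3 at 2.1]

cons(p(a), cons(a, b))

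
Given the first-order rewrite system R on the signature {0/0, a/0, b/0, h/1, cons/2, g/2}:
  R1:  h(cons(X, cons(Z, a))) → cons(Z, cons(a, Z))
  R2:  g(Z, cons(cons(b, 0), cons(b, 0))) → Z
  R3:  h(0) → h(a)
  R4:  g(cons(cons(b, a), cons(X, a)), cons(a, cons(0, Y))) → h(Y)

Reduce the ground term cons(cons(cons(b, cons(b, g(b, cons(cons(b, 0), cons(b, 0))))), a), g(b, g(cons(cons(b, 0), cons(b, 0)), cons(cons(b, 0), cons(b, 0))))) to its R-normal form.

1. cons(cons(cons(b, cons(b, g(b, cons(cons(b, 0), cons(b, 0))))), a), g(b, g(cons(cons(b, 0), cons(b, 0)), cons(cons(b, 0), cons(b, 0)))))  →  cons(cons(cons(b, cons(b, b)), a), g(b, g(cons(cons(b, 0), cons(b, 0)), cons(cons(b, 0), cons(b, 0)))))   [R2 at 1.1.2.2]
2. cons(cons(cons(b, cons(b, b)), a), g(b, g(cons(cons(b, 0), cons(b, 0)), cons(cons(b, 0), cons(b, 0)))))  →  cons(cons(cons(b, cons(b, b)), a), g(b, cons(cons(b, 0), cons(b, 0))))   [R2 at 2.2]
3. cons(cons(cons(b, cons(b, b)), a), g(b, cons(cons(b, 0), cons(b, 0))))  →  cons(cons(cons(b, cons(b, b)), a), b)   [R2 at 2]

cons(cons(cons(b, cons(b, b)), a), b)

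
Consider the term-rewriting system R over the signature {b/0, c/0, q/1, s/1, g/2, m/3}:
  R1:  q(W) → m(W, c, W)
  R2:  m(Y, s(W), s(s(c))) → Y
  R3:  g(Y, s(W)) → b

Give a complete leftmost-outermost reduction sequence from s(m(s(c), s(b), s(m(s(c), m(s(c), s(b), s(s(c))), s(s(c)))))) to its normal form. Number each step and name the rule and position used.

s(s(c))

1. s(m(s(c), s(b), s(m(s(c), m(s(c), s(b), s(s(c))), s(s(c))))))  →  s(m(s(c), s(b), s(m(s(c), s(c), s(s(c))))))   [R2 at 1.3.1.2]
2. s(m(s(c), s(b), s(m(s(c), s(c), s(s(c))))))  →  s(m(s(c), s(b), s(s(c))))   [R2 at 1.3.1]
3. s(m(s(c), s(b), s(s(c))))  →  s(s(c))   [R2 at 1]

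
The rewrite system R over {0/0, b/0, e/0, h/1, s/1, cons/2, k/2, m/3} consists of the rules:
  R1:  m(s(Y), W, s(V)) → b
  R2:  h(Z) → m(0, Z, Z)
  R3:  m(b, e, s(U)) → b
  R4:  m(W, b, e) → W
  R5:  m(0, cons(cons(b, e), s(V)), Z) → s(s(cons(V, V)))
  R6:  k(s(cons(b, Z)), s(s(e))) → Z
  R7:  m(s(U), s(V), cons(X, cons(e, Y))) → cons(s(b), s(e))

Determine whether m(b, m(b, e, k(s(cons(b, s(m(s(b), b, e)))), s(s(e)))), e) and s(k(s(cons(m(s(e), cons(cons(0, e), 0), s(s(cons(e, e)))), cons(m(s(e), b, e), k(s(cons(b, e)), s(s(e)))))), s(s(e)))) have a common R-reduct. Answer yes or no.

Reduce t₁ = m(b, m(b, e, k(s(cons(b, s(m(s(b), b, e)))), s(s(e)))), e):
1. m(b, m(b, e, k(s(cons(b, s(m(s(b), b, e)))), s(s(e)))), e)  →  m(b, m(b, e, s(m(s(b), b, e))), e)   [R6 at 2.3]
2. m(b, m(b, e, s(m(s(b), b, e))), e)  →  m(b, b, e)   [R3 at 2]
3. m(b, b, e)  →  b   [R4 at ε]

Reduce t₂ = s(k(s(cons(m(s(e), cons(cons(0, e), 0), s(s(cons(e, e)))), cons(m(s(e), b, e), k(s(cons(b, e)), s(s(e)))))), s(s(e)))):
1. s(k(s(cons(m(s(e), cons(cons(0, e), 0), s(s(cons(e, e)))), cons(m(s(e), b, e), k(s(cons(b, e)), s(s(e)))))), s(s(e))))  →  s(k(s(cons(b, cons(m(s(e), b, e), k(s(cons(b, e)), s(s(e)))))), s(s(e))))   [R1 at 1.1.1.1]
2. s(k(s(cons(b, cons(m(s(e), b, e), k(s(cons(b, e)), s(s(e)))))), s(s(e))))  →  s(cons(m(s(e), b, e), k(s(cons(b, e)), s(s(e)))))   [R6 at 1]
3. s(cons(m(s(e), b, e), k(s(cons(b, e)), s(s(e)))))  →  s(cons(s(e), k(s(cons(b, e)), s(s(e)))))   [R4 at 1.1]
4. s(cons(s(e), k(s(cons(b, e)), s(s(e)))))  →  s(cons(s(e), e))   [R6 at 1.2]

no — NF(t₁) = b, NF(t₂) = s(cons(s(e), e))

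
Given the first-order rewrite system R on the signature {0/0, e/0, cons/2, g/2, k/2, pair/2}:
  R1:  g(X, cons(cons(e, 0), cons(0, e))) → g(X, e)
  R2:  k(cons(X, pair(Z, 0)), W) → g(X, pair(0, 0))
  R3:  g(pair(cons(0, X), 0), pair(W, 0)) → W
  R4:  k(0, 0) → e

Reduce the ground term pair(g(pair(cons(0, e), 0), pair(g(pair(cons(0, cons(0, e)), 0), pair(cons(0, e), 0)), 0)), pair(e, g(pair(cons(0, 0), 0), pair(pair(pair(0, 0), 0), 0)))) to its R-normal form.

1. pair(g(pair(cons(0, e), 0), pair(g(pair(cons(0, cons(0, e)), 0), pair(cons(0, e), 0)), 0)), pair(e, g(pair(cons(0, 0), 0), pair(pair(pair(0, 0), 0), 0))))  →  pair(g(pair(cons(0, cons(0, e)), 0), pair(cons(0, e), 0)), pair(e, g(pair(cons(0, 0), 0), pair(pair(pair(0, 0), 0), 0))))   [R3 at 1]
2. pair(g(pair(cons(0, cons(0, e)), 0), pair(cons(0, e), 0)), pair(e, g(pair(cons(0, 0), 0), pair(pair(pair(0, 0), 0), 0))))  →  pair(cons(0, e), pair(e, g(pair(cons(0, 0), 0), pair(pair(pair(0, 0), 0), 0))))   [R3 at 1]
3. pair(cons(0, e), pair(e, g(pair(cons(0, 0), 0), pair(pair(pair(0, 0), 0), 0))))  →  pair(cons(0, e), pair(e, pair(pair(0, 0), 0)))   [R3 at 2.2]

pair(cons(0, e), pair(e, pair(pair(0, 0), 0)))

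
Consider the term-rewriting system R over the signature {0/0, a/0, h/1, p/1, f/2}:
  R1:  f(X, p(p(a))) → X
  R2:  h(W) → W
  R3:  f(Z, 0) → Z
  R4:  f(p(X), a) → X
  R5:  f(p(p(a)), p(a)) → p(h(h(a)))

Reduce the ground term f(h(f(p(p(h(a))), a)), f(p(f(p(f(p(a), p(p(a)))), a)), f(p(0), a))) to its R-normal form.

p(a)

1. f(h(f(p(p(h(a))), a)), f(p(f(p(f(p(a), p(p(a)))), a)), f(p(0), a)))  →  f(f(p(p(h(a))), a), f(p(f(p(f(p(a), p(p(a)))), a)), f(p(0), a)))   [R2 at 1]
2. f(f(p(p(h(a))), a), f(p(f(p(f(p(a), p(p(a)))), a)), f(p(0), a)))  →  f(p(h(a)), f(p(f(p(f(p(a), p(p(a)))), a)), f(p(0), a)))   [R4 at 1]
3. f(p(h(a)), f(p(f(p(f(p(a), p(p(a)))), a)), f(p(0), a)))  →  f(p(a), f(p(f(p(f(p(a), p(p(a)))), a)), f(p(0), a)))   [R2 at 1.1]
4. f(p(a), f(p(f(p(f(p(a), p(p(a)))), a)), f(p(0), a)))  →  f(p(a), f(p(f(p(a), p(p(a)))), f(p(0), a)))   [R4 at 2.1.1]
5. f(p(a), f(p(f(p(a), p(p(a)))), f(p(0), a)))  →  f(p(a), f(p(p(a)), f(p(0), a)))   [R1 at 2.1.1]
6. f(p(a), f(p(p(a)), f(p(0), a)))  →  f(p(a), f(p(p(a)), 0))   [R4 at 2.2]
7. f(p(a), f(p(p(a)), 0))  →  f(p(a), p(p(a)))   [R3 at 2]
8. f(p(a), p(p(a)))  →  p(a)   [R1 at ε]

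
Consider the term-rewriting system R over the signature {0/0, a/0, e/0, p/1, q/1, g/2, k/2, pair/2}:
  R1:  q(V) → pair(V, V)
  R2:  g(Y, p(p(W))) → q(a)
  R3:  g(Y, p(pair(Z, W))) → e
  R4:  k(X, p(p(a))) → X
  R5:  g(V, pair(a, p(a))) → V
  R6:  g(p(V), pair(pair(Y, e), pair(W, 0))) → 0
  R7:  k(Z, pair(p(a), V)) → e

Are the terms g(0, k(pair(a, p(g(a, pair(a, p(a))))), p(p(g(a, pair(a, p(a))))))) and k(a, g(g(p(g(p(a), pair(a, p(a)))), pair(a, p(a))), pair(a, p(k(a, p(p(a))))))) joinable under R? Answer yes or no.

no — NF(t₁) = 0, NF(t₂) = a

Reduce t₁ = g(0, k(pair(a, p(g(a, pair(a, p(a))))), p(p(g(a, pair(a, p(a))))))):
1. g(0, k(pair(a, p(g(a, pair(a, p(a))))), p(p(g(a, pair(a, p(a)))))))  →  g(0, k(pair(a, p(a)), p(p(g(a, pair(a, p(a)))))))   [R5 at 2.1.2.1]
2. g(0, k(pair(a, p(a)), p(p(g(a, pair(a, p(a)))))))  →  g(0, k(pair(a, p(a)), p(p(a))))   [R5 at 2.2.1.1]
3. g(0, k(pair(a, p(a)), p(p(a))))  →  g(0, pair(a, p(a)))   [R4 at 2]
4. g(0, pair(a, p(a)))  →  0   [R5 at ε]

Reduce t₂ = k(a, g(g(p(g(p(a), pair(a, p(a)))), pair(a, p(a))), pair(a, p(k(a, p(p(a))))))):
1. k(a, g(g(p(g(p(a), pair(a, p(a)))), pair(a, p(a))), pair(a, p(k(a, p(p(a)))))))  →  k(a, g(p(g(p(a), pair(a, p(a)))), pair(a, p(k(a, p(p(a)))))))   [R5 at 2.1]
2. k(a, g(p(g(p(a), pair(a, p(a)))), pair(a, p(k(a, p(p(a)))))))  →  k(a, g(p(p(a)), pair(a, p(k(a, p(p(a)))))))   [R5 at 2.1.1]
3. k(a, g(p(p(a)), pair(a, p(k(a, p(p(a)))))))  →  k(a, g(p(p(a)), pair(a, p(a))))   [R4 at 2.2.2.1]
4. k(a, g(p(p(a)), pair(a, p(a))))  →  k(a, p(p(a)))   [R5 at 2]
5. k(a, p(p(a)))  →  a   [R4 at ε]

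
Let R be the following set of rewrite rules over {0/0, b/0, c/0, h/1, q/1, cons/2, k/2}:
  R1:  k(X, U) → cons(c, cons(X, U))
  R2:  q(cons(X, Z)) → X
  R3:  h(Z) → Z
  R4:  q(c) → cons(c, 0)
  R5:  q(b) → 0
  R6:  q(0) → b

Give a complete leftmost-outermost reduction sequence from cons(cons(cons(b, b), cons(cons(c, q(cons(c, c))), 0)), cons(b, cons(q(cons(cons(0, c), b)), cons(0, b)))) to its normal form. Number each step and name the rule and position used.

cons(cons(cons(b, b), cons(cons(c, c), 0)), cons(b, cons(cons(0, c), cons(0, b))))

1. cons(cons(cons(b, b), cons(cons(c, q(cons(c, c))), 0)), cons(b, cons(q(cons(cons(0, c), b)), cons(0, b))))  →  cons(cons(cons(b, b), cons(cons(c, c), 0)), cons(b, cons(q(cons(cons(0, c), b)), cons(0, b))))   [R2 at 1.2.1.2]
2. cons(cons(cons(b, b), cons(cons(c, c), 0)), cons(b, cons(q(cons(cons(0, c), b)), cons(0, b))))  →  cons(cons(cons(b, b), cons(cons(c, c), 0)), cons(b, cons(cons(0, c), cons(0, b))))   [R2 at 2.2.1]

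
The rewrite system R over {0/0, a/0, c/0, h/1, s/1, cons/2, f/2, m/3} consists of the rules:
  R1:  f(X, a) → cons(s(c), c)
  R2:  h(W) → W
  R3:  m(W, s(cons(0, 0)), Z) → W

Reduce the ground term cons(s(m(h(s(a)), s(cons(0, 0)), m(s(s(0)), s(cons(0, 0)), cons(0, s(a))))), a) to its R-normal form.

1. cons(s(m(h(s(a)), s(cons(0, 0)), m(s(s(0)), s(cons(0, 0)), cons(0, s(a))))), a)  →  cons(s(h(s(a))), a)   [R3 at 1.1]
2. cons(s(h(s(a))), a)  →  cons(s(s(a)), a)   [R2 at 1.1]

cons(s(s(a)), a)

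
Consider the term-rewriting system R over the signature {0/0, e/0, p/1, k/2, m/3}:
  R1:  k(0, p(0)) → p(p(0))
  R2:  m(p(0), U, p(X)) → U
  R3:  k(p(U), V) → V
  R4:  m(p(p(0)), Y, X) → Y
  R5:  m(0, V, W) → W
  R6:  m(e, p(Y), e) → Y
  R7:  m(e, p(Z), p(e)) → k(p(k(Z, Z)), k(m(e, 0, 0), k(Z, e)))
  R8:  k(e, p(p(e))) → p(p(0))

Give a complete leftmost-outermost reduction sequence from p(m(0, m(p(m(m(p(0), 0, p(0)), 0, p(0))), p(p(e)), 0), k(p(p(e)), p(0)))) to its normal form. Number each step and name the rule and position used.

1. p(m(0, m(p(m(m(p(0), 0, p(0)), 0, p(0))), p(p(e)), 0), k(p(p(e)), p(0))))  →  p(k(p(p(e)), p(0)))   [R5 at 1]
2. p(k(p(p(e)), p(0)))  →  p(p(0))   [R3 at 1]

p(p(0))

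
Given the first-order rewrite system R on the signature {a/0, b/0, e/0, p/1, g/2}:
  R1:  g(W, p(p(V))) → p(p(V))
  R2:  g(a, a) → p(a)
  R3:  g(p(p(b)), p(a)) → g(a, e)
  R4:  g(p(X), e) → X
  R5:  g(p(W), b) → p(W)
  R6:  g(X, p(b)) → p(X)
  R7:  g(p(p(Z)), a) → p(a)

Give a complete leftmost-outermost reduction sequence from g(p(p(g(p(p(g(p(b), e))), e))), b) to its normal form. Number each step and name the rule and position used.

1. g(p(p(g(p(p(g(p(b), e))), e))), b)  →  p(p(g(p(p(g(p(b), e))), e)))   [R5 at ε]
2. p(p(g(p(p(g(p(b), e))), e)))  →  p(p(p(g(p(b), e))))   [R4 at 1.1]
3. p(p(p(g(p(b), e))))  →  p(p(p(b)))   [R4 at 1.1.1]

p(p(p(b)))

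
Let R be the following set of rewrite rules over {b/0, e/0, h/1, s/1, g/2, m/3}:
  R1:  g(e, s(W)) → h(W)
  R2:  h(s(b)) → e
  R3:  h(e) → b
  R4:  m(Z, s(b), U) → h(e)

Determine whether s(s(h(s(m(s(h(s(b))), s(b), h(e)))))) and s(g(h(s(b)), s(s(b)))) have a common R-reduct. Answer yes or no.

Reduce t₁ = s(s(h(s(m(s(h(s(b))), s(b), h(e)))))):
1. s(s(h(s(m(s(h(s(b))), s(b), h(e))))))  →  s(s(h(s(h(e)))))   [R4 at 1.1.1.1]
2. s(s(h(s(h(e)))))  →  s(s(h(s(b))))   [R3 at 1.1.1.1]
3. s(s(h(s(b))))  →  s(s(e))   [R2 at 1.1]

Reduce t₂ = s(g(h(s(b)), s(s(b)))):
1. s(g(h(s(b)), s(s(b))))  →  s(g(e, s(s(b))))   [R2 at 1.1]
2. s(g(e, s(s(b))))  →  s(h(s(b)))   [R1 at 1]
3. s(h(s(b)))  →  s(e)   [R2 at 1]

no — NF(t₁) = s(s(e)), NF(t₂) = s(e)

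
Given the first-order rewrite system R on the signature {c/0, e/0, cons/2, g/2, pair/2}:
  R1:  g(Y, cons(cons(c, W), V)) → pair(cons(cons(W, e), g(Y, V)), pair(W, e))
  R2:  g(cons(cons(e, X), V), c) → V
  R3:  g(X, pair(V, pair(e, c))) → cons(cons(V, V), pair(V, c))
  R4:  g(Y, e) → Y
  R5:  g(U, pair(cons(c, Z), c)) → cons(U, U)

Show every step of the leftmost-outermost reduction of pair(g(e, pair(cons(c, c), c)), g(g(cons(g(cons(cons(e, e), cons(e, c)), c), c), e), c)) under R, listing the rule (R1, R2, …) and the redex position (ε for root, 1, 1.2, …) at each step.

pair(cons(e, e), c)

1. pair(g(e, pair(cons(c, c), c)), g(g(cons(g(cons(cons(e, e), cons(e, c)), c), c), e), c))  →  pair(cons(e, e), g(g(cons(g(cons(cons(e, e), cons(e, c)), c), c), e), c))   [R5 at 1]
2. pair(cons(e, e), g(g(cons(g(cons(cons(e, e), cons(e, c)), c), c), e), c))  →  pair(cons(e, e), g(cons(g(cons(cons(e, e), cons(e, c)), c), c), c))   [R4 at 2.1]
3. pair(cons(e, e), g(cons(g(cons(cons(e, e), cons(e, c)), c), c), c))  →  pair(cons(e, e), g(cons(cons(e, c), c), c))   [R2 at 2.1.1]
4. pair(cons(e, e), g(cons(cons(e, c), c), c))  →  pair(cons(e, e), c)   [R2 at 2]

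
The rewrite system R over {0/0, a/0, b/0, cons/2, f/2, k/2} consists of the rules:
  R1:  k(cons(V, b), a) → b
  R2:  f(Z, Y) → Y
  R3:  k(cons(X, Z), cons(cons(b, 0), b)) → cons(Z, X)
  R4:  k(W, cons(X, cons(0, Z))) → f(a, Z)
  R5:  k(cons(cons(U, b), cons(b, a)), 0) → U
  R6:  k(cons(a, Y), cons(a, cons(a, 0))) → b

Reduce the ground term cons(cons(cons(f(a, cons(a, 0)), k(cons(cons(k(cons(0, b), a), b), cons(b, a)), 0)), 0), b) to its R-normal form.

cons(cons(cons(cons(a, 0), b), 0), b)

1. cons(cons(cons(f(a, cons(a, 0)), k(cons(cons(k(cons(0, b), a), b), cons(b, a)), 0)), 0), b)  →  cons(cons(cons(cons(a, 0), k(cons(cons(k(cons(0, b), a), b), cons(b, a)), 0)), 0), b)   [R2 at 1.1.1]
2. cons(cons(cons(cons(a, 0), k(cons(cons(k(cons(0, b), a), b), cons(b, a)), 0)), 0), b)  →  cons(cons(cons(cons(a, 0), k(cons(0, b), a)), 0), b)   [R5 at 1.1.2]
3. cons(cons(cons(cons(a, 0), k(cons(0, b), a)), 0), b)  →  cons(cons(cons(cons(a, 0), b), 0), b)   [R1 at 1.1.2]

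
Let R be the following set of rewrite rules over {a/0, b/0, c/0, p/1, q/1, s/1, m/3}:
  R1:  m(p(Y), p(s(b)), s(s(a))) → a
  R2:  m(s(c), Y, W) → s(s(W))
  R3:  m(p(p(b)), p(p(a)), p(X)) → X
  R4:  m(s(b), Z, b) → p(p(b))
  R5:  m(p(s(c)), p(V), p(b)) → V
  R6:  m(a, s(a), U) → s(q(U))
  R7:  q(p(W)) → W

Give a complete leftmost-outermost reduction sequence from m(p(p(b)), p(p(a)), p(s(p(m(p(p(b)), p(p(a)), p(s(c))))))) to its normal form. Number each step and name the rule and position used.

1. m(p(p(b)), p(p(a)), p(s(p(m(p(p(b)), p(p(a)), p(s(c)))))))  →  s(p(m(p(p(b)), p(p(a)), p(s(c)))))   [R3 at ε]
2. s(p(m(p(p(b)), p(p(a)), p(s(c)))))  →  s(p(s(c)))   [R3 at 1.1]

s(p(s(c)))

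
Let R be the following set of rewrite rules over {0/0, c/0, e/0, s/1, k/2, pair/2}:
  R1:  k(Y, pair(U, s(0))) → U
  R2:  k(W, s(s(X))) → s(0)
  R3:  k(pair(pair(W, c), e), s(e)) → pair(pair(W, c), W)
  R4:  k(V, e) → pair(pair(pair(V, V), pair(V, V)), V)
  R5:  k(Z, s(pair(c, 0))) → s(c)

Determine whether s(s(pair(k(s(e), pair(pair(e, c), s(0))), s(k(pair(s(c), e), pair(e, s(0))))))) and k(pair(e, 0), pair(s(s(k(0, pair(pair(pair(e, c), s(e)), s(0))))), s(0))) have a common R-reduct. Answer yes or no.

yes — NF(t₁) = s(s(pair(pair(e, c), s(e)))), NF(t₂) = s(s(pair(pair(e, c), s(e))))

Reduce t₁ = s(s(pair(k(s(e), pair(pair(e, c), s(0))), s(k(pair(s(c), e), pair(e, s(0))))))):
1. s(s(pair(k(s(e), pair(pair(e, c), s(0))), s(k(pair(s(c), e), pair(e, s(0)))))))  →  s(s(pair(pair(e, c), s(k(pair(s(c), e), pair(e, s(0)))))))   [R1 at 1.1.1]
2. s(s(pair(pair(e, c), s(k(pair(s(c), e), pair(e, s(0)))))))  →  s(s(pair(pair(e, c), s(e))))   [R1 at 1.1.2.1]

Reduce t₂ = k(pair(e, 0), pair(s(s(k(0, pair(pair(pair(e, c), s(e)), s(0))))), s(0))):
1. k(pair(e, 0), pair(s(s(k(0, pair(pair(pair(e, c), s(e)), s(0))))), s(0)))  →  s(s(k(0, pair(pair(pair(e, c), s(e)), s(0)))))   [R1 at ε]
2. s(s(k(0, pair(pair(pair(e, c), s(e)), s(0)))))  →  s(s(pair(pair(e, c), s(e))))   [R1 at 1.1]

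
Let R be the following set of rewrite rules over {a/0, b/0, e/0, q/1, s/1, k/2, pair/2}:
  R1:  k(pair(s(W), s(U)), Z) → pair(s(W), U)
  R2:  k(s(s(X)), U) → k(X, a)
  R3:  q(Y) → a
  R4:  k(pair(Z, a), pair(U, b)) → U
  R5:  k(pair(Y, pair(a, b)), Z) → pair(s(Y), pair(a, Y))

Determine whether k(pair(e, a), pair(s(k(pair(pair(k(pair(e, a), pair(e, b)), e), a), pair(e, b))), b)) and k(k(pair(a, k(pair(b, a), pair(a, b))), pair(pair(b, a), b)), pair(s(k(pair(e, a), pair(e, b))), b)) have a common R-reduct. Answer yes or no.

yes — NF(t₁) = s(e), NF(t₂) = s(e)

Reduce t₁ = k(pair(e, a), pair(s(k(pair(pair(k(pair(e, a), pair(e, b)), e), a), pair(e, b))), b)):
1. k(pair(e, a), pair(s(k(pair(pair(k(pair(e, a), pair(e, b)), e), a), pair(e, b))), b))  →  s(k(pair(pair(k(pair(e, a), pair(e, b)), e), a), pair(e, b)))   [R4 at ε]
2. s(k(pair(pair(k(pair(e, a), pair(e, b)), e), a), pair(e, b)))  →  s(e)   [R4 at 1]

Reduce t₂ = k(k(pair(a, k(pair(b, a), pair(a, b))), pair(pair(b, a), b)), pair(s(k(pair(e, a), pair(e, b))), b)):
1. k(k(pair(a, k(pair(b, a), pair(a, b))), pair(pair(b, a), b)), pair(s(k(pair(e, a), pair(e, b))), b))  →  k(k(pair(a, a), pair(pair(b, a), b)), pair(s(k(pair(e, a), pair(e, b))), b))   [R4 at 1.1.2]
2. k(k(pair(a, a), pair(pair(b, a), b)), pair(s(k(pair(e, a), pair(e, b))), b))  →  k(pair(b, a), pair(s(k(pair(e, a), pair(e, b))), b))   [R4 at 1]
3. k(pair(b, a), pair(s(k(pair(e, a), pair(e, b))), b))  →  s(k(pair(e, a), pair(e, b)))   [R4 at ε]
4. s(k(pair(e, a), pair(e, b)))  →  s(e)   [R4 at 1]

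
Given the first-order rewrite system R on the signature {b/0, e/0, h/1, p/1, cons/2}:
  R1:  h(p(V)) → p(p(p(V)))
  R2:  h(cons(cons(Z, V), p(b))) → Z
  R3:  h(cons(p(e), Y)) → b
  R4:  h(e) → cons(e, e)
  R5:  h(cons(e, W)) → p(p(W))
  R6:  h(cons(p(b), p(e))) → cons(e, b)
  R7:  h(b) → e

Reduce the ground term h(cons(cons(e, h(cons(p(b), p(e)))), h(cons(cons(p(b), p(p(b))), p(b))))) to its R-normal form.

1. h(cons(cons(e, h(cons(p(b), p(e)))), h(cons(cons(p(b), p(p(b))), p(b)))))  →  h(cons(cons(e, cons(e, b)), h(cons(cons(p(b), p(p(b))), p(b)))))   [R6 at 1.1.2]
2. h(cons(cons(e, cons(e, b)), h(cons(cons(p(b), p(p(b))), p(b)))))  →  h(cons(cons(e, cons(e, b)), p(b)))   [R2 at 1.2]
3. h(cons(cons(e, cons(e, b)), p(b)))  →  e   [R2 at ε]

e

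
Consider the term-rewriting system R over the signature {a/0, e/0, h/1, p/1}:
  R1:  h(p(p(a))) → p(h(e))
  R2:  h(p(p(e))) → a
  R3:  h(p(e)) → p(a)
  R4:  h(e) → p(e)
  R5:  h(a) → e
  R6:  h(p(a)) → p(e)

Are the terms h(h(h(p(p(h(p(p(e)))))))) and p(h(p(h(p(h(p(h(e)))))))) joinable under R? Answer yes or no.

no — NF(t₁) = e, NF(t₂) = p(a)

Reduce t₁ = h(h(h(p(p(h(p(p(e)))))))):
1. h(h(h(p(p(h(p(p(e))))))))  →  h(h(h(p(p(a)))))   [R2 at 1.1.1.1.1]
2. h(h(h(p(p(a)))))  →  h(h(p(h(e))))   [R1 at 1.1]
3. h(h(p(h(e))))  →  h(h(p(p(e))))   [R4 at 1.1.1]
4. h(h(p(p(e))))  →  h(a)   [R2 at 1]
5. h(a)  →  e   [R5 at ε]

Reduce t₂ = p(h(p(h(p(h(p(h(e)))))))):
1. p(h(p(h(p(h(p(h(e))))))))  →  p(h(p(h(p(h(p(p(e))))))))   [R4 at 1.1.1.1.1.1.1]
2. p(h(p(h(p(h(p(p(e))))))))  →  p(h(p(h(p(a)))))   [R2 at 1.1.1.1.1]
3. p(h(p(h(p(a)))))  →  p(h(p(p(e))))   [R6 at 1.1.1]
4. p(h(p(p(e))))  →  p(a)   [R2 at 1]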